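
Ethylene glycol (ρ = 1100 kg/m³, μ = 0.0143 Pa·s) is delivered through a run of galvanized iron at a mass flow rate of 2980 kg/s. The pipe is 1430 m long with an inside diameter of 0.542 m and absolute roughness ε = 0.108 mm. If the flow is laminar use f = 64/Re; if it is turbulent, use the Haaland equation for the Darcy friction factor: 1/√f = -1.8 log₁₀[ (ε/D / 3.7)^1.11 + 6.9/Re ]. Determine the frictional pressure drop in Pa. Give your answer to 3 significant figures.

A = πD²/4 = π(0.542)²/4 = 0.2307 m²; mean velocity V = ṁ/(ρA) = 2980/(1100 · 0.2307) = 11.74 m/s.
Reynolds number Re = ρVD/μ = 1100 · 11.74 · 0.542 / 0.0143 = 4.895e+05.
Re > 4000 → turbulent. Relative roughness ε/D = 0.000108/0.542 = 0.000199. Haaland: 1/√f = -1.8 log₁₀[(0.000199/3.7)^1.11 + 6.9/4.895e+05] = -1.8 log₁₀[1.83e-05 + 1.41e-05] = 8.082, so f = 0.01531.
Darcy-Weisbach: ΔP = f(L/D)(ρV²/2) = 0.01531·(1430/0.542)·(1100·11.74²/2) = 0.01531·2638·7.583e+04 = 3.063e+06 Pa.

ΔP ≈ 3.06×10^6 Pa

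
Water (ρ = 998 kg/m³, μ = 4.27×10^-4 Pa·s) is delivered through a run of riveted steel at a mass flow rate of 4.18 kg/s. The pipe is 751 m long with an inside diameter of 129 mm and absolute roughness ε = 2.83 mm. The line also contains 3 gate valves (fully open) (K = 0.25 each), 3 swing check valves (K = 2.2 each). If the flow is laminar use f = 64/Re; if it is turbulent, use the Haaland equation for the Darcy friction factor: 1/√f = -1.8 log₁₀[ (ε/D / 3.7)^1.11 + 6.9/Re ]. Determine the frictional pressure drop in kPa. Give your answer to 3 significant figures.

ΔP ≈ 15.6 kPa

A = πD²/4 = π(0.129)²/4 = 0.01307 m²; mean velocity V = ṁ/(ρA) = 4.18/(998 · 0.01307) = 0.3205 m/s.
Reynolds number Re = ρVD/μ = 998 · 0.3205 · 0.129 / 0.000427 = 9.662e+04.
Re > 4000 → turbulent. Relative roughness ε/D = 0.00283/0.129 = 0.0219. Haaland: 1/√f = -1.8 log₁₀[(0.0219/3.7)^1.11 + 6.9/9.662e+04] = -1.8 log₁₀[0.00337 + 7.14e-05] = 4.433, so f = 0.05088.
Total minor-loss coefficient ΣK = 3·0.25 + 3·2.2 = 7.35.
ΔP = [f·L/D + ΣK]·(ρV²/2) = [0.05088·751/0.129 + 7.35]·(998·0.3205²/2) = [296.2 + 7.35]·51.25 = 1.556e+04 Pa.
ΔP = 1.556e+04 Pa = 15.6 kPa.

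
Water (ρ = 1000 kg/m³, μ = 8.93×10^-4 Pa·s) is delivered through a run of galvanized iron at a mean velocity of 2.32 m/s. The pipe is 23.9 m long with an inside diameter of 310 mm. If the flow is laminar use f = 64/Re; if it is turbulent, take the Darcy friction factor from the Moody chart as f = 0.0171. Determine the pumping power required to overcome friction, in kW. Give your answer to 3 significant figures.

P ≈ 0.621 kW

Reynolds number Re = ρVD/μ = 1000 · 2.32 · 0.31 / 0.000893 = 8.054e+05.
Re > 4000 → turbulent; use the Moody-chart value f = 0.0171.
Darcy-Weisbach: ΔP = f(L/D)(ρV²/2) = 0.0171·(23.9/0.31)·(1000·2.32²/2) = 0.0171·77.1·2691 = 3548 Pa.
Q = V·A = 2.32·0.07548 = 0.1751 m³/s.
Pumping power P = QΔP = 0.1751·3548 = 621.3 W = 0.621 kW.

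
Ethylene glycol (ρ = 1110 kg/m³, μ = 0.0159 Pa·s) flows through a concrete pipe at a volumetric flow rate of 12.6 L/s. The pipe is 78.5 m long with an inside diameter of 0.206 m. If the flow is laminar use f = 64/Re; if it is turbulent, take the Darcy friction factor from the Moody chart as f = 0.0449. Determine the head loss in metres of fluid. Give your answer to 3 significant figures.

h_f ≈ 0.125 m

Q = 12.6 L/s = 12.6/1000 = 0.0126 m³/s.
Cross-sectional area A = πD²/4 = π(0.206)²/4 = 0.03333 m²; mean velocity V = Q/A = 0.0126/0.03333 = 0.378 m/s.
Reynolds number Re = ρVD/μ = 1110 · 0.378 · 0.206 / 0.0159 = 5437.
Re > 4000 → turbulent; use the Moody-chart value f = 0.0449.
Darcy-Weisbach: ΔP = f(L/D)(ρV²/2) = 0.0449·(78.5/0.206)·(1110·0.378²/2) = 0.0449·381.1·79.32 = 1357 Pa.
Head loss h_f = ΔP/(ρg) = 1357/(1110·9.81) = 0.125 m.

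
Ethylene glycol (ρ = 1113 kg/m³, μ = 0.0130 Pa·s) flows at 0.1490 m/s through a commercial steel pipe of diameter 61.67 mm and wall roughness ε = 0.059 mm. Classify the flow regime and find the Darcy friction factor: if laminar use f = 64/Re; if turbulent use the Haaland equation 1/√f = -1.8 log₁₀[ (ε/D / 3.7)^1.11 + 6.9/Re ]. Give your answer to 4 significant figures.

f ≈ 0.08135

Re = ρVD/μ = 1113·0.149·0.06167/0.013 = 786.7.
Re < 2300 → laminar, so f = 64/Re = 0.08135 (roughness is irrelevant in laminar flow).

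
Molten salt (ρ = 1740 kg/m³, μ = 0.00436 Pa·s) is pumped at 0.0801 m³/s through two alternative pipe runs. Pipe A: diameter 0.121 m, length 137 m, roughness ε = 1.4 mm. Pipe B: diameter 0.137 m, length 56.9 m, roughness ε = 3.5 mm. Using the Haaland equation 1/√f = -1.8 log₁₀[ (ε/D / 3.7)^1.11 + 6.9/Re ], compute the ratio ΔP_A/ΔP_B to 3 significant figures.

Pipe A: V = Q/A = 0.0801/0.0115 = 6.966 m/s; Re = 3.364e+05; ε/D = 0.0116; Haaland → f = 0.04008; ΔP_A = f(L/D)(ρV²/2) = 1.916e+06 Pa.
Pipe B: V = Q/A = 0.0801/0.01474 = 5.434 m/s; Re = 2.971e+05; ε/D = 0.0255; Haaland → f = 0.05376; ΔP_B = f(L/D)(ρV²/2) = 5.736e+05 Pa.
ΔP_A/ΔP_B = 1.916e+06/5.736e+05 = 3.34.

ΔP_A/ΔP_B ≈ 3.34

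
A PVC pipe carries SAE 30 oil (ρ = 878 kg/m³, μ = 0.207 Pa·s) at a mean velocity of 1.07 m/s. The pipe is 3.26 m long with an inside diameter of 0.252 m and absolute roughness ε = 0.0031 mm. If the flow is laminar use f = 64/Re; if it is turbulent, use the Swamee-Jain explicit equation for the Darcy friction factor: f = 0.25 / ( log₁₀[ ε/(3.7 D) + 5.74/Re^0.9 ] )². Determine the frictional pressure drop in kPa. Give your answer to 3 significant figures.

ΔP ≈ 0.364 kPa

Reynolds number Re = ρVD/μ = 878 · 1.07 · 0.252 / 0.207 = 1144.
Re < 2300 → laminar flow, so f = 64/Re = 64/1144 = 0.05596 (the turbulent correlation is not needed).
Darcy-Weisbach: ΔP = f(L/D)(ρV²/2) = 0.05596·(3.26/0.252)·(878·1.07²/2) = 0.05596·12.94·502.6 = 363.8 Pa.
ΔP = 363.8 Pa = 0.364 kPa.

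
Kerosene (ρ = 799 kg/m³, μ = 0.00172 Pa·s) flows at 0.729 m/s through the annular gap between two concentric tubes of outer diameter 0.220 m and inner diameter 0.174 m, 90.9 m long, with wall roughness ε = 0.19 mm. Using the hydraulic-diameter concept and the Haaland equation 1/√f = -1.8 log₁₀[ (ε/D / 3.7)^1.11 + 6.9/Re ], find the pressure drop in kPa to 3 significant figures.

ΔP ≈ 14.3 kPa

Hydraulic diameter D_h = 4A/P = D_o - D_i = 0.22 - 0.174 = 0.046 m.
Re = ρVD_h/μ = 799·0.729·0.046/0.00172 = 1.558e+04.
ε/D_h = 0.00019/0.046 = 0.00413; Haaland gives 1/√f = -1.8 log₁₀[0.000529+0.000443] = 5.423, so f = 0.03401.
ΔP = f(L/D_h)(ρV²/2) = 0.03401·90.9/0.046·212.3 = 1.427e+04 Pa.
ΔP = 14.3 kPa.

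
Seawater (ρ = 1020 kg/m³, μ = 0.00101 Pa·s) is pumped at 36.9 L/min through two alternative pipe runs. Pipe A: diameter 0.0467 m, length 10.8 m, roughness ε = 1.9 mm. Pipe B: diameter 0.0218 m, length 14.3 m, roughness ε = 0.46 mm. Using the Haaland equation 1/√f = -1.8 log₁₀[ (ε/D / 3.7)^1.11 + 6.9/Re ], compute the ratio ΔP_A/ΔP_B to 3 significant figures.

Pipe A: V = Q/A = 0.000615/0.001713 = 0.359 m/s; Re = 1.693e+04; ε/D = 0.0407; Haaland → f = 0.06686; ΔP_A = f(L/D)(ρV²/2) = 1017 Pa.
Pipe B: V = Q/A = 0.000615/0.0003733 = 1.648 m/s; Re = 3.628e+04; ε/D = 0.0211; Haaland → f = 0.05076; ΔP_B = f(L/D)(ρV²/2) = 4.61e+04 Pa.
ΔP_A/ΔP_B = 1017/4.61e+04 = 0.0221.

ΔP_A/ΔP_B ≈ 0.0221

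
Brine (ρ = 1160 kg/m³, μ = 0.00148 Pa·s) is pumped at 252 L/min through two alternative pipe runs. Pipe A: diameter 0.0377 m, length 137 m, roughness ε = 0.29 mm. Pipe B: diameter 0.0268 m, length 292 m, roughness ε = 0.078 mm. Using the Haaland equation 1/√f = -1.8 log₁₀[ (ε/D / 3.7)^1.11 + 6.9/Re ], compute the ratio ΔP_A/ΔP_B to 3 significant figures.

Pipe A: V = Q/A = 0.0042/0.001116 = 3.763 m/s; Re = 1.112e+05; ε/D = 0.00769; Haaland → f = 0.03541; ΔP_A = f(L/D)(ρV²/2) = 1.057e+06 Pa.
Pipe B: V = Q/A = 0.0042/0.0005641 = 7.445 m/s; Re = 1.564e+05; ε/D = 0.00291; Haaland → f = 0.02677; ΔP_B = f(L/D)(ρV²/2) = 9.379e+06 Pa.
ΔP_A/ΔP_B = 1.057e+06/9.379e+06 = 0.113.

ΔP_A/ΔP_B ≈ 0.113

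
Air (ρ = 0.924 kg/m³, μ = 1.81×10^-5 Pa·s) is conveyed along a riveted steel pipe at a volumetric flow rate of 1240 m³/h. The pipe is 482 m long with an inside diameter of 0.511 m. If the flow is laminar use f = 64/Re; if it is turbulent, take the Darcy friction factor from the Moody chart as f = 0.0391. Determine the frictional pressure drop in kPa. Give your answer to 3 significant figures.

ΔP ≈ 0.0481 kPa

Q = 1240 m³/h = 1240/3600 = 0.3444 m³/s.
Cross-sectional area A = πD²/4 = π(0.511)²/4 = 0.2051 m²; mean velocity V = Q/A = 0.3444/0.2051 = 1.68 m/s.
Reynolds number Re = ρVD/μ = 0.924 · 1.68 · 0.511 / 1.81e-05 = 4.381e+04.
Re > 4000 → turbulent; use the Moody-chart value f = 0.0391.
Darcy-Weisbach: ΔP = f(L/D)(ρV²/2) = 0.0391·(482/0.511)·(0.924·1.68²/2) = 0.0391·943.2·1.303 = 48.06 Pa.
ΔP = 48.06 Pa = 0.0481 kPa.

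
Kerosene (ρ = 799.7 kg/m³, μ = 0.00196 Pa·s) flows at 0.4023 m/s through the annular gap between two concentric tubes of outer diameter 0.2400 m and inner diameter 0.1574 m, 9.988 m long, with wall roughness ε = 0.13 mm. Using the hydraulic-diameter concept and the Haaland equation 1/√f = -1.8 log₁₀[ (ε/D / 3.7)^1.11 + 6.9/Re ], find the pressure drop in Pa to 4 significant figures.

ΔP ≈ 241.7 Pa

Hydraulic diameter D_h = 4A/P = D_o - D_i = 0.24 - 0.1574 = 0.0826 m.
Re = ρVD_h/μ = 799.7·0.4023·0.0826/0.00196 = 1.356e+04.
ε/D_h = 0.00013/0.0826 = 0.00157; Haaland gives 1/√f = -1.8 log₁₀[0.000181+0.000509] = 5.69, so f = 0.03089.
ΔP = f(L/D_h)(ρV²/2) = 0.03089·9.988/0.0826·64.71 = 241.7 Pa.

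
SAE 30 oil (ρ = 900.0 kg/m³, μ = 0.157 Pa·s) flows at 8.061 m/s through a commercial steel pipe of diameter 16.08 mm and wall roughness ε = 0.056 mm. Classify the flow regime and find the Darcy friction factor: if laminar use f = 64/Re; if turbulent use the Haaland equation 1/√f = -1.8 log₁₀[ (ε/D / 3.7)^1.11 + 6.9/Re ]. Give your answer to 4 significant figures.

Re = ρVD/μ = 900·8.061·0.01608/0.157 = 743.
Re < 2300 → laminar, so f = 64/Re = 0.08613 (roughness is irrelevant in laminar flow).

f ≈ 0.08613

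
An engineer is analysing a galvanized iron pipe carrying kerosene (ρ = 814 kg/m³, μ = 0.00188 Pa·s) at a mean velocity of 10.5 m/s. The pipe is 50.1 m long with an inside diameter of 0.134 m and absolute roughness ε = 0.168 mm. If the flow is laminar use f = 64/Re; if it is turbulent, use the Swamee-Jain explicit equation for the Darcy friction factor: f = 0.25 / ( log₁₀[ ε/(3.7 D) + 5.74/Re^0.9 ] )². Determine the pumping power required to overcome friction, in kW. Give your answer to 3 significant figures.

P ≈ 52.9 kW

Reynolds number Re = ρVD/μ = 814 · 10.5 · 0.134 / 0.00188 = 6.092e+05.
Re > 4000 → turbulent. Relative roughness ε/D = 0.000168/0.134 = 0.00125. Swamee-Jain: f = 0.25/(log₁₀[0.00125/3.7 + 5.74/6.092e+05^0.9])² = 0.25/(log₁₀[0.000339 + 3.57e-05])² = 0.25/(-3.426)² = 0.02129.
Darcy-Weisbach: ΔP = f(L/D)(ρV²/2) = 0.02129·(50.1/0.134)·(814·10.5²/2) = 0.02129·373.9·4.487e+04 = 3.572e+05 Pa.
Q = V·A = 10.5·0.0141 = 0.1481 m³/s.
Pumping power P = QΔP = 0.1481·3.572e+05 = 52900 W = 52.9 kW.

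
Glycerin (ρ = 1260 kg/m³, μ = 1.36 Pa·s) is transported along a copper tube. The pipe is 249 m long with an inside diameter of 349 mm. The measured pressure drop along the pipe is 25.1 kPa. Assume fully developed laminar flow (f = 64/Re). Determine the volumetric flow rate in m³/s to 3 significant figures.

Q ≈ 0.0270 m³/s

For laminar flow, f = 64/Re with Re = ρVD/μ, so Darcy-Weisbach reduces to ΔP = 32μLV/D². Solving for V: V = ΔP·D²/(32μL) = 2.51e+04·(0.349)²/(32·1.36·249) = 0.2821 m/s.
Check: Re = ρVD/μ = 1260·0.2821·0.349/1.36 = 91.22 < 2300, so the laminar assumption holds.
Q = V·A = 0.2821·(π/4·0.349²) = 0.02699 m³/s = 0.0270 m³/s.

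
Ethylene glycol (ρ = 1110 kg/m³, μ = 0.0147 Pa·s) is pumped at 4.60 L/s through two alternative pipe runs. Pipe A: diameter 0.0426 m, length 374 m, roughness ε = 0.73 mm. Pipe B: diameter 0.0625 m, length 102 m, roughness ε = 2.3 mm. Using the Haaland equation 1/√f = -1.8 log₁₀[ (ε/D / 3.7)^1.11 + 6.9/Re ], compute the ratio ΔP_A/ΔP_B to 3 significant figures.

ΔP_A/ΔP_B ≈ 18.7

Pipe A: V = Q/A = 0.0046/0.001425 = 3.227 m/s; Re = 1.038e+04; ε/D = 0.0171; Haaland → f = 0.04974; ΔP_A = f(L/D)(ρV²/2) = 2.524e+06 Pa.
Pipe B: V = Q/A = 0.0046/0.003068 = 1.499 m/s; Re = 7076; ε/D = 0.0368; Haaland → f = 0.06633; ΔP_B = f(L/D)(ρV²/2) = 1.351e+05 Pa.
ΔP_A/ΔP_B = 2.524e+06/1.351e+05 = 18.7.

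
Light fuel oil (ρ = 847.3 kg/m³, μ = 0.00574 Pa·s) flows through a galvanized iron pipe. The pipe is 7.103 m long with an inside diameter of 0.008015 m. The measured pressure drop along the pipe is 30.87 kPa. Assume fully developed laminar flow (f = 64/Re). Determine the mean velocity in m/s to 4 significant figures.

V ≈ 1.520 m/s

For laminar flow, f = 64/Re with Re = ρVD/μ, so Darcy-Weisbach reduces to ΔP = 32μLV/D². Solving for V: V = ΔP·D²/(32μL) = 3.087e+04·(0.008015)²/(32·0.00574·7.103) = 1.52 m/s.
Check: Re = ρVD/μ = 847.3·1.52·0.008015/0.00574 = 1798 < 2300, so the laminar assumption holds.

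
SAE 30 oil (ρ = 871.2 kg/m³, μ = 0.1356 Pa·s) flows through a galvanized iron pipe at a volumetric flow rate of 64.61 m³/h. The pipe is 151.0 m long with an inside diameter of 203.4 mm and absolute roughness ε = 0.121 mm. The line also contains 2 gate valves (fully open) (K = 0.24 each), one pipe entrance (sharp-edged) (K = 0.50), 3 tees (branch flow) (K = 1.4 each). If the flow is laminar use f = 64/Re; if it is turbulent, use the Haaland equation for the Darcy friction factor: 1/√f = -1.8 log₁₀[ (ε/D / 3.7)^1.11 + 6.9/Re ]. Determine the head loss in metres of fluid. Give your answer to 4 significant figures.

h_f ≈ 1.104 m

Q = 64.61 m³/h = 64.61/3600 = 0.01795 m³/s.
Cross-sectional area A = πD²/4 = π(0.2034)²/4 = 0.03249 m²; mean velocity V = Q/A = 0.01795/0.03249 = 0.5523 m/s.
Reynolds number Re = ρVD/μ = 871.2 · 0.5523 · 0.2034 / 0.136 = 721.8.
Re < 2300 → laminar flow, so f = 64/Re = 64/721.8 = 0.08867 (the turbulent correlation is not needed).
Total minor-loss coefficient ΣK = 2·0.24 + 1·0.5 + 3·1.4 = 5.18.
ΔP = [f·L/D + ΣK]·(ρV²/2) = [0.08867·151/0.2034 + 5.18]·(871.2·0.5523²/2) = [65.83 + 5.18]·132.9 = 9436 Pa.
Head loss h_f = ΔP/(ρg) = 9436/(871.2·9.81) = 1.104 m.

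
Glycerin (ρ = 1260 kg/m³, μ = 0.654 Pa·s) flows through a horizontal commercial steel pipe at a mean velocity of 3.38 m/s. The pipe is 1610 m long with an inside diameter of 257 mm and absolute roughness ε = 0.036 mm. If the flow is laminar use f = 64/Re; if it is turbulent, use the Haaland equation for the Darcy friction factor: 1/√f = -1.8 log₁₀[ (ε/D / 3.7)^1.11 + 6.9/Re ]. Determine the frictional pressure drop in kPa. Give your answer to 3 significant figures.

ΔP ≈ 1720 kPa

Reynolds number Re = ρVD/μ = 1260 · 3.38 · 0.257 / 0.654 = 1674.
Re < 2300 → laminar flow, so f = 64/Re = 64/1674 = 0.03824 (the turbulent correlation is not needed).
Darcy-Weisbach: ΔP = f(L/D)(ρV²/2) = 0.03824·(1610/0.257)·(1260·3.38²/2) = 0.03824·6265·7197 = 1.724e+06 Pa.
ΔP = 1.724e+06 Pa = 1720 kPa.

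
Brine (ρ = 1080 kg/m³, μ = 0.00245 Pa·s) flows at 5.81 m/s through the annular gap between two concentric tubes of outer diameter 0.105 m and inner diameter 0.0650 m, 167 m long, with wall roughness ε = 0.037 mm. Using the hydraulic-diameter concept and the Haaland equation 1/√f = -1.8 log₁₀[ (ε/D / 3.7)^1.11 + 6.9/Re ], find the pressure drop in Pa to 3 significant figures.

ΔP ≈ 1.65×10^6 Pa

Hydraulic diameter D_h = 4A/P = D_o - D_i = 0.105 - 0.065 = 0.04 m.
Re = ρVD_h/μ = 1080·5.81·0.04/0.00245 = 1.024e+05.
ε/D_h = 3.7e-05/0.04 = 0.000925; Haaland gives 1/√f = -1.8 log₁₀[0.0001+6.74e-05] = 6.796, so f = 0.02165.
ΔP = f(L/D_h)(ρV²/2) = 0.02165·167/0.04·1.823e+04 = 1.648e+06 Pa.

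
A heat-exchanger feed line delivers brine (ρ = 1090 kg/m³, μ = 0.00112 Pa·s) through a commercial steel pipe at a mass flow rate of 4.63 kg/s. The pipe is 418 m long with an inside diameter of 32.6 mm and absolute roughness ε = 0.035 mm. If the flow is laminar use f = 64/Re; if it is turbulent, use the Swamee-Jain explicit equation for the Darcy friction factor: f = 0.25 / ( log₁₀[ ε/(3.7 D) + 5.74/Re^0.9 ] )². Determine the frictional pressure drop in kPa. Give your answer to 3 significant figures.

A = πD²/4 = π(0.0326)²/4 = 0.0008347 m²; mean velocity V = ṁ/(ρA) = 4.63/(1090 · 0.0008347) = 5.089 m/s.
Reynolds number Re = ρVD/μ = 1090 · 5.089 · 0.0326 / 0.00112 = 1.615e+05.
Re > 4000 → turbulent. Relative roughness ε/D = 3.5e-05/0.0326 = 0.00107. Swamee-Jain: f = 0.25/(log₁₀[0.00107/3.7 + 5.74/1.615e+05^0.9])² = 0.25/(log₁₀[0.00029 + 0.000118])² = 0.25/(-3.389)² = 0.02176.
Darcy-Weisbach: ΔP = f(L/D)(ρV²/2) = 0.02176·(418/0.0326)·(1090·5.089²/2) = 0.02176·1.282e+04·1.411e+04 = 3.939e+06 Pa.
ΔP = 3.939e+06 Pa = 3940 kPa.

ΔP ≈ 3940 kPa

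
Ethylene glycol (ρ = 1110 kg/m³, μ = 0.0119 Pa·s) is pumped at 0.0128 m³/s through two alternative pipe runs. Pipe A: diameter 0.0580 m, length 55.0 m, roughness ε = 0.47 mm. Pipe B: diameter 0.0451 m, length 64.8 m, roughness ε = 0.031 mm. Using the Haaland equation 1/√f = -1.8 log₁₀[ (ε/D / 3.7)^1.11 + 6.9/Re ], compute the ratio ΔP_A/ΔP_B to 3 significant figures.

ΔP_A/ΔP_B ≈ 0.373

Pipe A: V = Q/A = 0.0128/0.002642 = 4.845 m/s; Re = 2.621e+04; ε/D = 0.0081; Haaland → f = 0.03773; ΔP_A = f(L/D)(ρV²/2) = 4.661e+05 Pa.
Pipe B: V = Q/A = 0.0128/0.001598 = 8.012 m/s; Re = 3.371e+04; ε/D = 0.000687; Haaland → f = 0.02439; ΔP_B = f(L/D)(ρV²/2) = 1.248e+06 Pa.
ΔP_A/ΔP_B = 4.661e+05/1.248e+06 = 0.373.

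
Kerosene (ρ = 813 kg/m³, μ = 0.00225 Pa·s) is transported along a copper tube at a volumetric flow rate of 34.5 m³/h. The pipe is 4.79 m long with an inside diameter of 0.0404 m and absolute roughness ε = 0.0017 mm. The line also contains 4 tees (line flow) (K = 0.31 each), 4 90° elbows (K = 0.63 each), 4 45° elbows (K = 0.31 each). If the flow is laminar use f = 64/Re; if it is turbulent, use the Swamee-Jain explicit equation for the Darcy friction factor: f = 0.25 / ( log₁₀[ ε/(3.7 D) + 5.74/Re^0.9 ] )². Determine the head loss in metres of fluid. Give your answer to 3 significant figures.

h_f ≈ 20.3 m

Q = 34.5 m³/h = 34.5/3600 = 0.009583 m³/s.
Cross-sectional area A = πD²/4 = π(0.0404)²/4 = 0.001282 m²; mean velocity V = Q/A = 0.009583/0.001282 = 7.476 m/s.
Reynolds number Re = ρVD/μ = 813 · 7.476 · 0.0404 / 0.00225 = 1.091e+05.
Re > 4000 → turbulent. Relative roughness ε/D = 1.7e-06/0.0404 = 4.21e-05. Swamee-Jain: f = 0.25/(log₁₀[4.21e-05/3.7 + 5.74/1.091e+05^0.9])² = 0.25/(log₁₀[1.14e-05 + 0.000168])² = 0.25/(-3.747)² = 0.01781.
Total minor-loss coefficient ΣK = 4·0.31 + 4·0.63 + 4·0.31 = 5.
ΔP = [f·L/D + ΣK]·(ρV²/2) = [0.01781·4.79/0.0404 + 5]·(813·7.476²/2) = [2.111 + 5]·2.272e+04 = 1.616e+05 Pa.
Head loss h_f = ΔP/(ρg) = 1.616e+05/(813·9.81) = 20.3 m.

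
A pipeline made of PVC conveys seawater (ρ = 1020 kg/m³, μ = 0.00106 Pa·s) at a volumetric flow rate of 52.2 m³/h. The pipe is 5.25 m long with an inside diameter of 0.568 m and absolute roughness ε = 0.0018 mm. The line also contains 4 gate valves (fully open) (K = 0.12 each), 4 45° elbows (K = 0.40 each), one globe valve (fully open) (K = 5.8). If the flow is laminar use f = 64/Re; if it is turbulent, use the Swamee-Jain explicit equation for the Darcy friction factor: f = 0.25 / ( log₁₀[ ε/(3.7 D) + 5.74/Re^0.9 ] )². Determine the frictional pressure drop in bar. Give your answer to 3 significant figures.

ΔP ≈ 1.35×10^-4 bar

Q = 52.2 m³/h = 52.2/3600 = 0.0145 m³/s.
Cross-sectional area A = πD²/4 = π(0.568)²/4 = 0.2534 m²; mean velocity V = Q/A = 0.0145/0.2534 = 0.05722 m/s.
Reynolds number Re = ρVD/μ = 1020 · 0.05722 · 0.568 / 0.00106 = 3.128e+04.
Re > 4000 → turbulent. Relative roughness ε/D = 1.8e-06/0.568 = 3.17e-06. Swamee-Jain: f = 0.25/(log₁₀[3.17e-06/3.7 + 5.74/3.128e+04^0.9])² = 0.25/(log₁₀[8.56e-07 + 0.000517])² = 0.25/(-3.286)² = 0.02315.
Total minor-loss coefficient ΣK = 4·0.12 + 4·0.4 + 1·5.8 = 7.88.
ΔP = [f·L/D + ΣK]·(ρV²/2) = [0.02315·5.25/0.568 + 7.88]·(1020·0.05722²/2) = [0.214 + 7.88]·1.67 = 13.52 Pa.
ΔP = 13.52 Pa = 1.35×10^-4 bar.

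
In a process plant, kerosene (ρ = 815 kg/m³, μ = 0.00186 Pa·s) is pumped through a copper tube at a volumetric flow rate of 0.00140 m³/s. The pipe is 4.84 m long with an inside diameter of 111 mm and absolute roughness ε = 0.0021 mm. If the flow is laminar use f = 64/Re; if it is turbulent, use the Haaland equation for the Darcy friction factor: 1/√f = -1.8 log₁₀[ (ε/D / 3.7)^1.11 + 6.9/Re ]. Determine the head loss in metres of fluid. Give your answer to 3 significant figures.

Cross-sectional area A = πD²/4 = π(0.111)²/4 = 0.009677 m²; mean velocity V = Q/A = 0.0014/0.009677 = 0.1447 m/s.
Reynolds number Re = ρVD/μ = 815 · 0.1447 · 0.111 / 0.00186 = 7037.
Re > 4000 → turbulent. Relative roughness ε/D = 2.1e-06/0.111 = 1.89e-05. Haaland: 1/√f = -1.8 log₁₀[(1.89e-05/3.7)^1.11 + 6.9/7037] = -1.8 log₁₀[1.34e-06 + 0.000981] = 5.414, so f = 0.03411.
Darcy-Weisbach: ΔP = f(L/D)(ρV²/2) = 0.03411·(4.84/0.111)·(815·0.1447²/2) = 0.03411·43.6·8.529 = 12.69 Pa.
Head loss h_f = ΔP/(ρg) = 12.69/(815·9.81) = 0.00159 m.

h_f ≈ 0.00159 m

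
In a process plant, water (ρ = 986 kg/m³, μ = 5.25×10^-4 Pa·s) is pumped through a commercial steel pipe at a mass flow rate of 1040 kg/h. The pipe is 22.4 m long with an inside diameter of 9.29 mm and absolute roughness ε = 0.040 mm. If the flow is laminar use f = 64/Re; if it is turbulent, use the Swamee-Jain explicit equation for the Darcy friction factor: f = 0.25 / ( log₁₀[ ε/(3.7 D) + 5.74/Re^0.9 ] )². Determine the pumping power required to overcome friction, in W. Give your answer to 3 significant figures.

P ≈ 200 W

ṁ = 1040 kg/h = 1040/3600 = 0.2889 kg/s.
A = πD²/4 = π(0.00929)²/4 = 6.778e-05 m²; mean velocity V = ṁ/(ρA) = 0.2889/(986 · 6.778e-05) = 4.322 m/s.
Reynolds number Re = ρVD/μ = 986 · 4.322 · 0.00929 / 0.000525 = 7.542e+04.
Re > 4000 → turbulent. Relative roughness ε/D = 4e-05/0.00929 = 0.00431. Swamee-Jain: f = 0.25/(log₁₀[0.00431/3.7 + 5.74/7.542e+04^0.9])² = 0.25/(log₁₀[0.00116 + 0.000234])² = 0.25/(-2.855)² = 0.03068.
Darcy-Weisbach: ΔP = f(L/D)(ρV²/2) = 0.03068·(22.4/0.00929)·(986·4.322²/2) = 0.03068·2411·9211 = 6.814e+05 Pa.
Q = ṁ/ρ = 0.2889/986 = 0.000293 m³/s.
Pumping power P = QΔP = 0.000293·6.814e+05 = 199.6 W = 200 W.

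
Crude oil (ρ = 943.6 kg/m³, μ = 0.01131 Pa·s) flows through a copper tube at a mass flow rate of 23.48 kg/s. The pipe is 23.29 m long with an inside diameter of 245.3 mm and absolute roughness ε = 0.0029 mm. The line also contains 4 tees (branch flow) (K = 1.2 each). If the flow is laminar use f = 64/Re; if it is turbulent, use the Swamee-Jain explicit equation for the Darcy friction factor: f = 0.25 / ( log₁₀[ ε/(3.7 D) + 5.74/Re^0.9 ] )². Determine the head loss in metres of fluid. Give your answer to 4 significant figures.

h_f ≈ 0.1086 m

A = πD²/4 = π(0.2453)²/4 = 0.04726 m²; mean velocity V = ṁ/(ρA) = 23.48/(943.6 · 0.04726) = 0.5265 m/s.
Reynolds number Re = ρVD/μ = 943.6 · 0.5265 · 0.2453 / 0.0113 = 1.078e+04.
Re > 4000 → turbulent. Relative roughness ε/D = 2.9e-06/0.2453 = 1.18e-05. Swamee-Jain: f = 0.25/(log₁₀[1.18e-05/3.7 + 5.74/1.078e+04^0.9])² = 0.25/(log₁₀[3.2e-06 + 0.00135])² = 0.25/(-2.869)² = 0.03037.
Total minor-loss coefficient ΣK = 4·1.2 = 4.8.
ΔP = [f·L/D + ΣK]·(ρV²/2) = [0.03037·23.29/0.2453 + 4.8]·(943.6·0.5265²/2) = [2.883 + 4.8]·130.8 = 1005 Pa.
Head loss h_f = ΔP/(ρg) = 1005/(943.6·9.81) = 0.1086 m.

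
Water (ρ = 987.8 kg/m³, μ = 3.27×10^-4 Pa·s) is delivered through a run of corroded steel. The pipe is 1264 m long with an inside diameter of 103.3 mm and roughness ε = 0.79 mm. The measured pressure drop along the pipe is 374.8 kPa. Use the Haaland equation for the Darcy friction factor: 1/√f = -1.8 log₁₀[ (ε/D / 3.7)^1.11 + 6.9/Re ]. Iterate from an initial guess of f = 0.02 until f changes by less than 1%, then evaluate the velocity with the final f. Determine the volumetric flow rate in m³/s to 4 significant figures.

Q ≈ 0.01117 m³/s

Rearranging Darcy-Weisbach: V = √(2·ΔP·D/(f·L·ρ)). With ε/D = 0.00079/0.1033 = 0.00765, iterate starting from f = 0.02:
  f = 0.02 → V = √(2·3.748e+05·0.1033/(0.02·1264·987.8)) = 1.761 m/s; Re = ρVD/μ = 5.495e+05; f → 0.03488
  f = 0.03488 → V = 1.333 m/s; Re = 4.161e+05; f → 0.03492
Converged (Δf/f < 1%). With the final f = 0.03492: V = √(2·3.748e+05·0.1033/(0.03492·1264·987.8)) = 1.333 m/s.
Q = V·A = 1.333·(π/4·0.1033²) = 0.01117 m³/s = 0.01117 m³/s.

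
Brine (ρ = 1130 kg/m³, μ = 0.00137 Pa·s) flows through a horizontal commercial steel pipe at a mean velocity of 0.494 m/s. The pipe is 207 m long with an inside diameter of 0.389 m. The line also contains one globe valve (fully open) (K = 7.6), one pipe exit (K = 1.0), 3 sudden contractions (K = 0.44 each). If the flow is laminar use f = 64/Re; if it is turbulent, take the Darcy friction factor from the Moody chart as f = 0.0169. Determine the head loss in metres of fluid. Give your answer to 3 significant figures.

Reynolds number Re = ρVD/μ = 1130 · 0.494 · 0.389 / 0.00137 = 1.585e+05.
Re > 4000 → turbulent; use the Moody-chart value f = 0.0169.
Total minor-loss coefficient ΣK = 1·7.6 + 1·1 + 3·0.44 = 9.92.
ΔP = [f·L/D + ΣK]·(ρV²/2) = [0.0169·207/0.389 + 9.92]·(1130·0.494²/2) = [8.993 + 9.92]·137.9 = 2608 Pa.
Head loss h_f = ΔP/(ρg) = 2608/(1130·9.81) = 0.235 m.

h_f ≈ 0.235 m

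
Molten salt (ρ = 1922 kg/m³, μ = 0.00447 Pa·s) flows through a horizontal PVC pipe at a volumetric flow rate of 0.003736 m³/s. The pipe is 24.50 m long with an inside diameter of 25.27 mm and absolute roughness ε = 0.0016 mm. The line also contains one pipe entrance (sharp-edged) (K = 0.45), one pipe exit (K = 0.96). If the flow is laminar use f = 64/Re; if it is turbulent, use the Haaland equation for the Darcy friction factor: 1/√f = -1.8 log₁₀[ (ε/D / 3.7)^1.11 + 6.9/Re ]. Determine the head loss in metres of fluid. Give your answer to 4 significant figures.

h_f ≈ 55.74 m

Cross-sectional area A = πD²/4 = π(0.02527)²/4 = 0.0005015 m²; mean velocity V = Q/A = 0.003736/0.0005015 = 7.449 m/s.
Reynolds number Re = ρVD/μ = 1922 · 7.449 · 0.02527 / 0.00447 = 8.094e+04.
Re > 4000 → turbulent. Relative roughness ε/D = 1.6e-06/0.02527 = 6.33e-05. Haaland: 1/√f = -1.8 log₁₀[(6.33e-05/3.7)^1.11 + 6.9/8.094e+04] = -1.8 log₁₀[5.12e-06 + 8.52e-05] = 7.279, so f = 0.01887.
Total minor-loss coefficient ΣK = 1·0.45 + 1·0.96 = 1.41.
ΔP = [f·L/D + ΣK]·(ρV²/2) = [0.01887·24.5/0.02527 + 1.41]·(1922·7.449²/2) = [18.3 + 1.41]·5.333e+04 = 1.051e+06 Pa.
Head loss h_f = ΔP/(ρg) = 1.051e+06/(1922·9.81) = 55.74 m.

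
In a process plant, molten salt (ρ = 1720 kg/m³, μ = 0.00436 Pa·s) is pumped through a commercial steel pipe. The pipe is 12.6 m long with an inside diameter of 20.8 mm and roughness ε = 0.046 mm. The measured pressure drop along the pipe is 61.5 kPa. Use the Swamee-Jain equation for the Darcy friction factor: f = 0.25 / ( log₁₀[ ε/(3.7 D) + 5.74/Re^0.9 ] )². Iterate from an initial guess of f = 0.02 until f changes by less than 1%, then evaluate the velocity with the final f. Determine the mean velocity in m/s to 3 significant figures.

Rearranging Darcy-Weisbach: V = √(2·ΔP·D/(f·L·ρ)). With ε/D = 4.6e-05/0.0208 = 0.00221, iterate starting from f = 0.02:
  f = 0.02 → V = √(2·6.15e+04·0.0208/(0.02·12.6·1720)) = 2.43 m/s; Re = ρVD/μ = 1.994e+04; f → 0.03051
  f = 0.03051 → V = 1.967 m/s; Re = 1.614e+04; f → 0.03157
  f = 0.03157 → V = 1.934 m/s; Re = 1.587e+04; f → 0.03166
Converged (Δf/f < 1%). With the final f = 0.03166: V = √(2·6.15e+04·0.0208/(0.03166·12.6·1720)) = 1.931 m/s.

V ≈ 1.93 m/s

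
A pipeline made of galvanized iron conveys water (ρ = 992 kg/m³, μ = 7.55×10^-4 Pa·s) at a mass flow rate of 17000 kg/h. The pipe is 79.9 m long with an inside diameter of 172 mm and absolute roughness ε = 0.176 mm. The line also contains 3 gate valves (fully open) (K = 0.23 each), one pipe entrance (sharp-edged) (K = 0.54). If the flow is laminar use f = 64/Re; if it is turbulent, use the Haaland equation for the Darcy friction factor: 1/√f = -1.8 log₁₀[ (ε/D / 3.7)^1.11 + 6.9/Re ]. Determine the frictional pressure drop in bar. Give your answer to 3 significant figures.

ΔP ≈ 0.00258 bar

ṁ = 17000 kg/h = 17000/3600 = 4.722 kg/s.
A = πD²/4 = π(0.172)²/4 = 0.02324 m²; mean velocity V = ṁ/(ρA) = 4.722/(992 · 0.02324) = 0.2049 m/s.
Reynolds number Re = ρVD/μ = 992 · 0.2049 · 0.172 / 0.000755 = 4.63e+04.
Re > 4000 → turbulent. Relative roughness ε/D = 0.000176/0.172 = 0.00102. Haaland: 1/√f = -1.8 log₁₀[(0.00102/3.7)^1.11 + 6.9/4.63e+04] = -1.8 log₁₀[0.000112 + 0.000149] = 6.449, so f = 0.02404.
Total minor-loss coefficient ΣK = 3·0.23 + 1·0.54 = 1.23.
ΔP = [f·L/D + ΣK]·(ρV²/2) = [0.02404·79.9/0.172 + 1.23]·(992·0.2049²/2) = [11.17 + 1.23]·20.82 = 258.1 Pa.
ΔP = 258.1 Pa = 0.00258 bar.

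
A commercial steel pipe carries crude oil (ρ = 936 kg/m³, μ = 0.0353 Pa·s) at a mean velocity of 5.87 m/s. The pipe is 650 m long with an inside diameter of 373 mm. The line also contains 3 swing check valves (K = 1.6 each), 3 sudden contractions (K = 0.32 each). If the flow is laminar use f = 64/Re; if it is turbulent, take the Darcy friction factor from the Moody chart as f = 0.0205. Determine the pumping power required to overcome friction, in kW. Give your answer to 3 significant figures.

Reynolds number Re = ρVD/μ = 936 · 5.87 · 0.373 / 0.0353 = 5.806e+04.
Re > 4000 → turbulent; use the Moody-chart value f = 0.0205.
Total minor-loss coefficient ΣK = 3·1.6 + 3·0.32 = 5.76.
ΔP = [f·L/D + ΣK]·(ρV²/2) = [0.0205·650/0.373 + 5.76]·(936·5.87²/2) = [35.72 + 5.76]·1.613e+04 = 6.69e+05 Pa.
Q = V·A = 5.87·0.1093 = 0.6414 m³/s.
Pumping power P = QΔP = 0.6414·6.69e+05 = 429100 W = 429 kW.

P ≈ 429 kW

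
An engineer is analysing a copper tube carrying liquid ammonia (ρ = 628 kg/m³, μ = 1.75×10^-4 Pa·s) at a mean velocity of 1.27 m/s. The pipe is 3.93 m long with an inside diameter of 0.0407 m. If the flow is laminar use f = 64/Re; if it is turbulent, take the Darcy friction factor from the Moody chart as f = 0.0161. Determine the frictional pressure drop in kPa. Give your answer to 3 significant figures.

Reynolds number Re = ρVD/μ = 628 · 1.27 · 0.0407 / 0.000175 = 1.855e+05.
Re > 4000 → turbulent; use the Moody-chart value f = 0.0161.
Darcy-Weisbach: ΔP = f(L/D)(ρV²/2) = 0.0161·(3.93/0.0407)·(628·1.27²/2) = 0.0161·96.56·506.5 = 787.3 Pa.
ΔP = 787.3 Pa = 0.787 kPa.

ΔP ≈ 0.787 kPa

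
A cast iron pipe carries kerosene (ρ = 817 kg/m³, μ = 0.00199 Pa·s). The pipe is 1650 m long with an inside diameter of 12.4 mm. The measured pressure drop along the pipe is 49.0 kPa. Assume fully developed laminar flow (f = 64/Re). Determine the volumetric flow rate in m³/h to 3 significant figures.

Q ≈ 0.0312 m³/h

For laminar flow, f = 64/Re with Re = ρVD/μ, so Darcy-Weisbach reduces to ΔP = 32μLV/D². Solving for V: V = ΔP·D²/(32μL) = 4.9e+04·(0.0124)²/(32·0.00199·1650) = 0.07171 m/s.
Check: Re = ρVD/μ = 817·0.07171·0.0124/0.00199 = 365 < 2300, so the laminar assumption holds.
Q = V·A = 0.07171·(π/4·0.0124²) = 8.659e-06 m³/s = 0.0312 m³/h.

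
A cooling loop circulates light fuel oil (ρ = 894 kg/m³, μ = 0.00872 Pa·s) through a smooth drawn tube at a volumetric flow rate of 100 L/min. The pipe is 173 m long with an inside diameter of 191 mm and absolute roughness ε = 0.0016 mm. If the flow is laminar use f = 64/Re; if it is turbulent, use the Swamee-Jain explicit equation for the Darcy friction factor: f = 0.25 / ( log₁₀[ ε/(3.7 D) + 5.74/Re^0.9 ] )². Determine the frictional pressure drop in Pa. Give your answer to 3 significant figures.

ΔP ≈ 77.0 Pa

Q = 100 L/min = 100/60000 = 0.001667 m³/s.
Cross-sectional area A = πD²/4 = π(0.191)²/4 = 0.02865 m²; mean velocity V = Q/A = 0.001667/0.02865 = 0.05817 m/s.
Reynolds number Re = ρVD/μ = 894 · 0.05817 · 0.191 / 0.00872 = 1139.
Re < 2300 → laminar flow, so f = 64/Re = 64/1139 = 0.05619 (the turbulent correlation is not needed).
Darcy-Weisbach: ΔP = f(L/D)(ρV²/2) = 0.05619·(173/0.191)·(894·0.05817²/2) = 0.05619·905.8·1.512 = 76.97 Pa.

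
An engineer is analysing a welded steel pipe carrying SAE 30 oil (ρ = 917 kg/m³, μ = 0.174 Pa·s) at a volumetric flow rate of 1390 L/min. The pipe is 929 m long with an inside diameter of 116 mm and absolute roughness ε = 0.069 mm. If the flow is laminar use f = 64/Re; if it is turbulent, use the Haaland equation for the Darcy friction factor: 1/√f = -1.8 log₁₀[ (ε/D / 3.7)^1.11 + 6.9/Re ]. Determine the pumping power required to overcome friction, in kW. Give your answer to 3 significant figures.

P ≈ 19.5 kW

Q = 1390 L/min = 1390/60000 = 0.02317 m³/s.
Cross-sectional area A = πD²/4 = π(0.116)²/4 = 0.01057 m²; mean velocity V = Q/A = 0.02317/0.01057 = 2.192 m/s.
Reynolds number Re = ρVD/μ = 917 · 2.192 · 0.116 / 0.174 = 1340.
Re < 2300 → laminar flow, so f = 64/Re = 64/1340 = 0.04776 (the turbulent correlation is not needed).
Darcy-Weisbach: ΔP = f(L/D)(ρV²/2) = 0.04776·(929/0.116)·(917·2.192²/2) = 0.04776·8009·2203 = 8.427e+05 Pa.
Pumping power P = QΔP = 0.02317·8.427e+05 = 19520 W = 19.5 kW.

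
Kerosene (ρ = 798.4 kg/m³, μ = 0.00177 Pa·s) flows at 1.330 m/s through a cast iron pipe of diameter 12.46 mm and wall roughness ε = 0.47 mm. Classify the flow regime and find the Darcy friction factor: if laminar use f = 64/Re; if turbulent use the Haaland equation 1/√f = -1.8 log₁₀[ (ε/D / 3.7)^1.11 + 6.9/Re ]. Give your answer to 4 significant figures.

f ≈ 0.06677

Re = ρVD/μ = 798.4·1.33·0.01246/0.00177 = 7475.
Re > 4000 → turbulent. ε/D = 0.00047/0.01246 = 0.0377; Haaland: 1/√f = -1.8 log₁₀[0.00616 + 0.000923] = 3.87, so f = 0.06677.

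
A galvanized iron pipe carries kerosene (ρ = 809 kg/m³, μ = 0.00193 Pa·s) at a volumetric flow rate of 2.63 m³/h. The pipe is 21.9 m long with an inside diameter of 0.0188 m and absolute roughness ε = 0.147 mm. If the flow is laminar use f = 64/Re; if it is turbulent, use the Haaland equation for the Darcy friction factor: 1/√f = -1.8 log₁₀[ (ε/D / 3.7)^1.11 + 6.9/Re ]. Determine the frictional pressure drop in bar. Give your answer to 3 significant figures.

Q = 2.63 m³/h = 2.63/3600 = 0.0007306 m³/s.
Cross-sectional area A = πD²/4 = π(0.0188)²/4 = 0.0002776 m²; mean velocity V = Q/A = 0.0007306/0.0002776 = 2.632 m/s.
Reynolds number Re = ρVD/μ = 809 · 2.632 · 0.0188 / 0.00193 = 2.074e+04.
Re > 4000 → turbulent. Relative roughness ε/D = 0.000147/0.0188 = 0.00782. Haaland: 1/√f = -1.8 log₁₀[(0.00782/3.7)^1.11 + 6.9/2.074e+04] = -1.8 log₁₀[0.00107 + 0.000333] = 5.134, so f = 0.03794.
Darcy-Weisbach: ΔP = f(L/D)(ρV²/2) = 0.03794·(21.9/0.0188)·(809·2.632²/2) = 0.03794·1165·2802 = 1.238e+05 Pa.
ΔP = 1.238e+05 Pa = 1.24 bar.

ΔP ≈ 1.24 bar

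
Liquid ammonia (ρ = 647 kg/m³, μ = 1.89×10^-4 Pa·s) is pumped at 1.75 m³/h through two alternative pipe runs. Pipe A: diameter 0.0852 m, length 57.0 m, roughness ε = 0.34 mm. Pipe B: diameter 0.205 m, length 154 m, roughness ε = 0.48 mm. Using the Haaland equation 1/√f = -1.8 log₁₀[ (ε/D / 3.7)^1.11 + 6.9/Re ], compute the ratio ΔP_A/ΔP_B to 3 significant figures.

ΔP_A/ΔP_B ≈ 28.3

Pipe A: V = Q/A = 0.0004861/0.005701 = 0.08526 m/s; Re = 2.487e+04; ε/D = 0.00399; Haaland → f = 0.03202; ΔP_A = f(L/D)(ρV²/2) = 50.39 Pa.
Pipe B: V = Q/A = 0.0004861/0.03301 = 0.01473 m/s; Re = 1.034e+04; ε/D = 0.00234; Haaland → f = 0.03378; ΔP_B = f(L/D)(ρV²/2) = 1.781 Pa.
ΔP_A/ΔP_B = 50.39/1.781 = 28.3.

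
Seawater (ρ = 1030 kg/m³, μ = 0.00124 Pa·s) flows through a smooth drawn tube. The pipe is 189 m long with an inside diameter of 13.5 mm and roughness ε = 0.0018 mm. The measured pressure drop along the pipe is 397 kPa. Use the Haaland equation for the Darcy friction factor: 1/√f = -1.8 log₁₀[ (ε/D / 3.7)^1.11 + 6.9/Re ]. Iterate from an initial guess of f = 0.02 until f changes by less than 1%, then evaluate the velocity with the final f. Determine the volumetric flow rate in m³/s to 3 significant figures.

Rearranging Darcy-Weisbach: V = √(2·ΔP·D/(f·L·ρ)). With ε/D = 1.8e-06/0.0135 = 0.000133, iterate starting from f = 0.02:
  f = 0.02 → V = √(2·3.97e+05·0.0135/(0.02·189·1030)) = 1.659 m/s; Re = ρVD/μ = 1.861e+04; f → 0.02643
  f = 0.02643 → V = 1.443 m/s; Re = 1.619e+04; f → 0.02736
  f = 0.02736 → V = 1.419 m/s; Re = 1.591e+04; f → 0.02748
Converged (Δf/f < 1%). With the final f = 0.02748: V = √(2·3.97e+05·0.0135/(0.02748·189·1030)) = 1.415 m/s.
Q = V·A = 1.415·(π/4·0.0135²) = 0.0002026 m³/s = 2.03×10^-4 m³/s.

Q ≈ 2.03×10^-4 m³/s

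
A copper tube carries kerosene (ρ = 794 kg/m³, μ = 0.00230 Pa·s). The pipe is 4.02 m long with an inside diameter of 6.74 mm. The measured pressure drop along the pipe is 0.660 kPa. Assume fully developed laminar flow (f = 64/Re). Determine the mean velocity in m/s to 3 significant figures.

V ≈ 0.101 m/s

For laminar flow, f = 64/Re with Re = ρVD/μ, so Darcy-Weisbach reduces to ΔP = 32μLV/D². Solving for V: V = ΔP·D²/(32μL) = 660·(0.00674)²/(32·0.0023·4.02) = 0.1013 m/s.
Check: Re = ρVD/μ = 794·0.1013·0.00674/0.0023 = 235.8 < 2300, so the laminar assumption holds.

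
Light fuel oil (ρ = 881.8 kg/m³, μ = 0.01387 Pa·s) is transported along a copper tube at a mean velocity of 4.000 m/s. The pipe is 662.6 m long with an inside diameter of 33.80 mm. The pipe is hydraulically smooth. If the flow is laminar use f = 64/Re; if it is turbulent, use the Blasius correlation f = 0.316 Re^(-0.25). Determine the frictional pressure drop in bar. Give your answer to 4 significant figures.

Reynolds number Re = ρVD/μ = 881.8 · 4 · 0.0338 / 0.0139 = 8595.
Re > 4000 → turbulent. Smooth-pipe (Blasius): f = 0.316 Re^(-0.25) = 0.316/(8595)^0.25 = 0.03282.
Darcy-Weisbach: ΔP = f(L/D)(ρV²/2) = 0.03282·(662.6/0.0338)·(881.8·4²/2) = 0.03282·1.96e+04·7054 = 4.539e+06 Pa.
ΔP = 4.539e+06 Pa = 45.39 bar.

ΔP ≈ 45.39 bar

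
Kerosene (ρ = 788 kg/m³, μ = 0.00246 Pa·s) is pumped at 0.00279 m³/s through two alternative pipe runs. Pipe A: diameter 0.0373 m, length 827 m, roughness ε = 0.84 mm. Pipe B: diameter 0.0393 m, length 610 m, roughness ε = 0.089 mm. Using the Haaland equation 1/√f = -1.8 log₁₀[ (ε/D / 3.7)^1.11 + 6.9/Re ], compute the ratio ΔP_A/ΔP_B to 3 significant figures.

Pipe A: V = Q/A = 0.00279/0.001093 = 2.553 m/s; Re = 3.051e+04; ε/D = 0.0225; Haaland → f = 0.05219; ΔP_A = f(L/D)(ρV²/2) = 2.972e+06 Pa.
Pipe B: V = Q/A = 0.00279/0.001213 = 2.3 m/s; Re = 2.895e+04; ε/D = 0.00226; Haaland → f = 0.02847; ΔP_B = f(L/D)(ρV²/2) = 9.209e+05 Pa.
ΔP_A/ΔP_B = 2.972e+06/9.209e+05 = 3.23.

ΔP_A/ΔP_B ≈ 3.23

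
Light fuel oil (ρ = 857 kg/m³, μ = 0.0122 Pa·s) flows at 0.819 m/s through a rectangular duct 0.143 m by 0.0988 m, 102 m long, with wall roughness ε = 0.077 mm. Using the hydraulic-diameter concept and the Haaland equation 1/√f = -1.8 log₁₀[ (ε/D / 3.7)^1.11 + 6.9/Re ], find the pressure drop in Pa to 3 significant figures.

ΔP ≈ 8830 Pa

Hydraulic diameter D_h = 4A/P = 4·(0.143·0.0988)/(2·(0.143+0.0988)) = 0.05651/0.4836 = 0.1169 m.
Re = ρVD_h/μ = 857·0.819·0.1169/0.0122 = 6723.
ε/D_h = 7.7e-05/0.1169 = 0.000659; Haaland gives 1/√f = -1.8 log₁₀[6.89e-05+0.00103] = 5.329, so f = 0.03521.
ΔP = f(L/D_h)(ρV²/2) = 0.03521·102/0.1169·287.4 = 8834 Pa.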